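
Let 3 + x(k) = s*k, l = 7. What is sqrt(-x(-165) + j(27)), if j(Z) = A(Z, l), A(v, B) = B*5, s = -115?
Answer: I*sqrt(18937) ≈ 137.61*I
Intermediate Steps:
A(v, B) = 5*B
j(Z) = 35 (j(Z) = 5*7 = 35)
x(k) = -3 - 115*k
sqrt(-x(-165) + j(27)) = sqrt(-(-3 - 115*(-165)) + 35) = sqrt(-(-3 + 18975) + 35) = sqrt(-1*18972 + 35) = sqrt(-18972 + 35) = sqrt(-18937) = I*sqrt(18937)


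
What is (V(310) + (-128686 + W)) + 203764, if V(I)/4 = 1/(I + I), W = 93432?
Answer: 26119051/155 ≈ 1.6851e+5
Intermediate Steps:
V(I) = 2/I (V(I) = 4/(I + I) = 4/((2*I)) = 4*(1/(2*I)) = 2/I)
(V(310) + (-128686 + W)) + 203764 = (2/310 + (-128686 + 93432)) + 203764 = (2*(1/310) - 35254) + 203764 = (1/155 - 35254) + 203764 = -5464369/155 + 203764 = 26119051/155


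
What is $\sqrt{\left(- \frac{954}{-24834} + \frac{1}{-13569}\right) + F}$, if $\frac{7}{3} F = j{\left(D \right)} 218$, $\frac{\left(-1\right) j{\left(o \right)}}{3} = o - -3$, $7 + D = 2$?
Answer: $\frac{2 \sqrt{21661238717975274474}}{393134637} \approx 23.677$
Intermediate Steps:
$D = -5$ ($D = -7 + 2 = -5$)
$j{\left(o \right)} = -9 - 3 o$ ($j{\left(o \right)} = - 3 \left(o - -3\right) = - 3 \left(o + 3\right) = - 3 \left(3 + o\right) = -9 - 3 o$)
$F = \frac{3924}{7}$ ($F = \frac{3 \left(-9 - -15\right) 218}{7} = \frac{3 \left(-9 + 15\right) 218}{7} = \frac{3 \cdot 6 \cdot 218}{7} = \frac{3}{7} \cdot 1308 = \frac{3924}{7} \approx 560.57$)
$\sqrt{\left(- \frac{954}{-24834} + \frac{1}{-13569}\right) + F} = \sqrt{\left(- \frac{954}{-24834} + \frac{1}{-13569}\right) + \frac{3924}{7}} = \sqrt{\left(\left(-954\right) \left(- \frac{1}{24834}\right) - \frac{1}{13569}\right) + \frac{3924}{7}} = \sqrt{\left(\frac{159}{4139} - \frac{1}{13569}\right) + \frac{3924}{7}} = \sqrt{\frac{2153332}{56162091} + \frac{3924}{7}} = \sqrt{\frac{220395118408}{393134637}} = \frac{2 \sqrt{21661238717975274474}}{393134637}$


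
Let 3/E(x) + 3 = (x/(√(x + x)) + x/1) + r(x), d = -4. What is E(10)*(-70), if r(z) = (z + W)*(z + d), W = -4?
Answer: -4515/922 + 105*√5/922 ≈ -4.6423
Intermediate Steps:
r(z) = (-4 + z)² (r(z) = (z - 4)*(z - 4) = (-4 + z)*(-4 + z) = (-4 + z)²)
E(x) = 3/(13 + x² - 7*x + √2*√x/2) (E(x) = 3/(-3 + ((x/(√(x + x)) + x/1) + (16 + x² - 8*x))) = 3/(-3 + ((x/(√(2*x)) + x*1) + (16 + x² - 8*x))) = 3/(-3 + ((x/((√2*√x)) + x) + (16 + x² - 8*x))) = 3/(-3 + ((x*(√2/(2*√x)) + x) + (16 + x² - 8*x))) = 3/(-3 + ((√2*√x/2 + x) + (16 + x² - 8*x))) = 3/(-3 + ((x + √2*√x/2) + (16 + x² - 8*x))) = 3/(-3 + (16 + x² - 7*x + √2*√x/2)) = 3/(13 + x² - 7*x + √2*√x/2))
E(10)*(-70) = (3*√2*√10/(10 + √2*10^(5/2) - 7*√2*10^(3/2) + 13*√2*√10))*(-70) = (3*√2*√10/(10 + √2*(100*√10) - 7*√2*10*√10 + 26*√5))*(-70) = (3*√2*√10/(10 + 200*√5 - 140*√5 + 26*√5))*(-70) = (3*√2*√10/(10 + 86*√5))*(-70) = (6*√5/(10 + 86*√5))*(-70) = -420*√5/(10 + 86*√5)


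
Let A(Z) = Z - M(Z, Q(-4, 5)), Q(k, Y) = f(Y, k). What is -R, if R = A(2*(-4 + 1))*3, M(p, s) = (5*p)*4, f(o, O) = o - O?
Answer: -342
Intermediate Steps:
Q(k, Y) = Y - k
M(p, s) = 20*p
A(Z) = -19*Z (A(Z) = Z - 20*Z = -19*Z)
R = 342 (R = -38*(-4 + 1)*3 = -38*(-3)*3 = -19*(-6)*3 = 114*3 = 342)
-R = -1*342 = -342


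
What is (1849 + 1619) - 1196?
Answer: 2272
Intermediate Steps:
(1849 + 1619) - 1196 = 3468 - 1196 = 2272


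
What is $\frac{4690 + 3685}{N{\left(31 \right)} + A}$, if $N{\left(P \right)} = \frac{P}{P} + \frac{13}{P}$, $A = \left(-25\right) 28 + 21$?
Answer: $- \frac{51925}{4201} \approx -12.36$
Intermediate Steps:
$A = -679$ ($A = -700 + 21 = -679$)
$N{\left(P \right)} = 1 + \frac{13}{P}$
$\frac{4690 + 3685}{N{\left(31 \right)} + A} = \frac{4690 + 3685}{\frac{13 + 31}{31} - 679} = \frac{8375}{\frac{1}{31} \cdot 44 - 679} = \frac{8375}{\frac{44}{31} - 679} = \frac{8375}{- \frac{21005}{31}} = 8375 \left(- \frac{31}{21005}\right) = - \frac{51925}{4201}$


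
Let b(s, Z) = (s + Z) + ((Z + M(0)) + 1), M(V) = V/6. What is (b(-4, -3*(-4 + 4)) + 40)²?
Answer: 1369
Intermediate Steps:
M(V) = V/6 (M(V) = V*(⅙) = V/6)
b(s, Z) = 1 + s + 2*Z (b(s, Z) = (s + Z) + ((Z + (⅙)*0) + 1) = (Z + s) + ((Z + 0) + 1) = (Z + s) + (Z + 1) = (Z + s) + (1 + Z) = 1 + s + 2*Z)
(b(-4, -3*(-4 + 4)) + 40)² = ((1 - 4 + 2*(-3*(-4 + 4))) + 40)² = ((1 - 4 + 2*(-3*0)) + 40)² = ((1 - 4 + 2*0) + 40)² = ((1 - 4 + 0) + 40)² = (-3 + 40)² = 37² = 1369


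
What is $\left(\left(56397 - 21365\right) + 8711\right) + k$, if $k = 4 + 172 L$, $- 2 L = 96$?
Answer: $35491$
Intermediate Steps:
$L = -48$ ($L = \left(- \frac{1}{2}\right) 96 = -48$)
$k = -8252$ ($k = 4 + 172 \left(-48\right) = 4 - 8256 = -8252$)
$\left(\left(56397 - 21365\right) + 8711\right) + k = \left(\left(56397 - 21365\right) + 8711\right) - 8252 = \left(35032 + 8711\right) - 8252 = 43743 - 8252 = 35491$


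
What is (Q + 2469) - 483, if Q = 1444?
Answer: 3430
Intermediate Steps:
(Q + 2469) - 483 = (1444 + 2469) - 483 = 3913 - 483 = 3430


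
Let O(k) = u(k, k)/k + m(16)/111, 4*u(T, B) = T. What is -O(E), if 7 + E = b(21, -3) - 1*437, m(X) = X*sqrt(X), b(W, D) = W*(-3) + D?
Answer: -367/444 ≈ -0.82658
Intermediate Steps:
b(W, D) = D - 3*W (b(W, D) = -3*W + D = D - 3*W)
m(X) = X**(3/2)
u(T, B) = T/4
E = -510 (E = -7 + ((-3 - 3*21) - 1*437) = -7 + ((-3 - 63) - 437) = -7 + (-66 - 437) = -7 - 503 = -510)
O(k) = 367/444 (O(k) = (k/4)/k + 16**(3/2)/111 = 1/4 + 64*(1/111) = 1/4 + 64/111 = 367/444)
-O(E) = -1*367/444 = -367/444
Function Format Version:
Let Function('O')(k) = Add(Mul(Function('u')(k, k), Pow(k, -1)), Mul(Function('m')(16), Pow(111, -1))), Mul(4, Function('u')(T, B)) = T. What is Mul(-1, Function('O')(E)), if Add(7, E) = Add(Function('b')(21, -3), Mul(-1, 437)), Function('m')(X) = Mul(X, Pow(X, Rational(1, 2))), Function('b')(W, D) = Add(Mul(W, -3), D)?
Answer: Rational(-367, 444) ≈ -0.82658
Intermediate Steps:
Function('b')(W, D) = Add(D, Mul(-3, W)) (Function('b')(W, D) = Add(Mul(-3, W), D) = Add(D, Mul(-3, W)))
Function('m')(X) = Pow(X, Rational(3, 2))
Function('u')(T, B) = Mul(Rational(1, 4), T)
E = -510 (E = Add(-7, Add(Add(-3, Mul(-3, 21)), Mul(-1, 437))) = Add(-7, Add(Add(-3, -63), -437)) = Add(-7, Add(-66, -437)) = Add(-7, -503) = -510)
Function('O')(k) = Rational(367, 444) (Function('O')(k) = Add(Mul(Mul(Rational(1, 4), k), Pow(k, -1)), Mul(Pow(16, Rational(3, 2)), Pow(111, -1))) = Add(Rational(1, 4), Mul(64, Rational(1, 111))) = Add(Rational(1, 4), Rational(64, 111)) = Rational(367, 444))
Mul(-1, Function('O')(E)) = Mul(-1, Rational(367, 444)) = Rational(-367, 444)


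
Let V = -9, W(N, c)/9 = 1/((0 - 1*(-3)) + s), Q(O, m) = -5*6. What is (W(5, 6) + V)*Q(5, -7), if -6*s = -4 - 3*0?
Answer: 2160/11 ≈ 196.36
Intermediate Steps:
s = ⅔ (s = -(-4 - 3*0)/6 = -(-4 + 0)/6 = -⅙*(-4) = ⅔ ≈ 0.66667)
Q(O, m) = -30
W(N, c) = 27/11 (W(N, c) = 9/((0 - 1*(-3)) + ⅔) = 9/((0 + 3) + ⅔) = 9/(3 + ⅔) = 9/(11/3) = 9*(3/11) = 27/11)
(W(5, 6) + V)*Q(5, -7) = (27/11 - 9)*(-30) = -72/11*(-30) = 2160/11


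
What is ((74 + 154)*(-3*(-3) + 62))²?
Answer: 262051344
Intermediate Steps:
((74 + 154)*(-3*(-3) + 62))² = (228*(9 + 62))² = (228*71)² = 16188² = 262051344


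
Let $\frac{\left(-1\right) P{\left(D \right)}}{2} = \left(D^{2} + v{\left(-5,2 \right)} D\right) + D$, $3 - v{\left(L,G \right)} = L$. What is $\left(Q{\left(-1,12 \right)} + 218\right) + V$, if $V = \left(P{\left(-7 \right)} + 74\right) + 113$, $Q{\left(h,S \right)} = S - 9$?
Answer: $436$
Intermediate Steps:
$Q{\left(h,S \right)} = -9 + S$
$v{\left(L,G \right)} = 3 - L$
$P{\left(D \right)} = - 18 D - 2 D^{2}$ ($P{\left(D \right)} = - 2 \left(\left(D^{2} + \left(3 - -5\right) D\right) + D\right) = - 2 \left(\left(D^{2} + \left(3 + 5\right) D\right) + D\right) = - 2 \left(\left(D^{2} + 8 D\right) + D\right) = - 2 \left(D^{2} + 9 D\right) = - 18 D - 2 D^{2}$)
$V = 215$ ($V = \left(\left(-2\right) \left(-7\right) \left(9 - 7\right) + 74\right) + 113 = \left(\left(-2\right) \left(-7\right) 2 + 74\right) + 113 = \left(28 + 74\right) + 113 = 102 + 113 = 215$)
$\left(Q{\left(-1,12 \right)} + 218\right) + V = \left(\left(-9 + 12\right) + 218\right) + 215 = \left(3 + 218\right) + 215 = 221 + 215 = 436$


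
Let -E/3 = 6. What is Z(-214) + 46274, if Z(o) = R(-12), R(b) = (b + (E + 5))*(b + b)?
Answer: 46874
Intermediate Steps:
E = -18 (E = -3*6 = -18)
R(b) = 2*b*(-13 + b) (R(b) = (b + (-18 + 5))*(b + b) = (b - 13)*(2*b) = (-13 + b)*(2*b) = 2*b*(-13 + b))
Z(o) = 600 (Z(o) = 2*(-12)*(-13 - 12) = 2*(-12)*(-25) = 600)
Z(-214) + 46274 = 600 + 46274 = 46874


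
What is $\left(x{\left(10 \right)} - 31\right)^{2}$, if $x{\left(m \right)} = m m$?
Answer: $4761$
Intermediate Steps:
$x{\left(m \right)} = m^{2}$
$\left(x{\left(10 \right)} - 31\right)^{2} = \left(10^{2} - 31\right)^{2} = \left(100 - 31\right)^{2} = 69^{2} = 4761$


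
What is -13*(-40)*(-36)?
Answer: -18720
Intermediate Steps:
-13*(-40)*(-36) = 520*(-36) = -18720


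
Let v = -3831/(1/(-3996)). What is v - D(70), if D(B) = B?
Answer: 15308606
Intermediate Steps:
v = 15308676 (v = -3831/(-1/3996) = -3831*(-3996) = 15308676)
v - D(70) = 15308676 - 1*70 = 15308676 - 70 = 15308606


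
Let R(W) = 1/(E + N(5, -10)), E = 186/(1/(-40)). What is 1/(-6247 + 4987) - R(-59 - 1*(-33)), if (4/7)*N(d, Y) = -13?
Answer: -24811/37612260 ≈ -0.00065965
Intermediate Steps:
N(d, Y) = -91/4 (N(d, Y) = (7/4)*(-13) = -91/4)
E = -7440 (E = 186/(-1/40) = 186*(-40) = -7440)
R(W) = -4/29851 (R(W) = 1/(-7440 - 91/4) = 1/(-29851/4) = -4/29851)
1/(-6247 + 4987) - R(-59 - 1*(-33)) = 1/(-6247 + 4987) - 1*(-4/29851) = 1/(-1260) + 4/29851 = -1/1260 + 4/29851 = -24811/37612260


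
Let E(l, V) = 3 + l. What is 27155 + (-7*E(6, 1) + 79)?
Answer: 27171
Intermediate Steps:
27155 + (-7*E(6, 1) + 79) = 27155 + (-7*(3 + 6) + 79) = 27155 + (-7*9 + 79) = 27155 + (-63 + 79) = 27155 + 16 = 27171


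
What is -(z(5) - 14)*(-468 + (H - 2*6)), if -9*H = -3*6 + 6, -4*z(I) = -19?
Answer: -13283/3 ≈ -4427.7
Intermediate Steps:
z(I) = 19/4 (z(I) = -1/4*(-19) = 19/4)
H = 4/3 (H = -(-3*6 + 6)/9 = -(-18 + 6)/9 = -1/9*(-12) = 4/3 ≈ 1.3333)
-(z(5) - 14)*(-468 + (H - 2*6)) = -(19/4 - 14)*(-468 + (4/3 - 2*6)) = -(-37)*(-468 + (4/3 - 12))/4 = -(-37)*(-468 - 32/3)/4 = -(-37)*(-1436)/(4*3) = -1*13283/3 = -13283/3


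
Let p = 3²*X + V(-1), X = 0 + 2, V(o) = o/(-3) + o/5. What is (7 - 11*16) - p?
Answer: -2807/15 ≈ -187.13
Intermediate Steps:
V(o) = -2*o/15 (V(o) = o*(-⅓) + o*(⅕) = -o/3 + o/5 = -2*o/15)
X = 2
p = 272/15 (p = 3²*2 - 2/15*(-1) = 9*2 + 2/15 = 18 + 2/15 = 272/15 ≈ 18.133)
(7 - 11*16) - p = (7 - 11*16) - 1*272/15 = (7 - 176) - 272/15 = -169 - 272/15 = -2807/15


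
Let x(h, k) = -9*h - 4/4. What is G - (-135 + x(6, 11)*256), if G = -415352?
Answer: -401137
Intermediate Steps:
x(h, k) = -1 - 9*h (x(h, k) = -9*h - 4*¼ = -9*h - 1 = -1 - 9*h)
G - (-135 + x(6, 11)*256) = -415352 - (-135 + (-1 - 9*6)*256) = -415352 - (-135 + (-1 - 54)*256) = -415352 - (-135 - 55*256) = -415352 - (-135 - 14080) = -415352 - 1*(-14215) = -415352 + 14215 = -401137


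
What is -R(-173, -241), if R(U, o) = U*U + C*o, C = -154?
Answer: -67043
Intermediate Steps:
R(U, o) = U² - 154*o (R(U, o) = U*U - 154*o = U² - 154*o)
-R(-173, -241) = -((-173)² - 154*(-241)) = -(29929 + 37114) = -1*67043 = -67043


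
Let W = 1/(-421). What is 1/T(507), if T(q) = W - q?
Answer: -421/213448 ≈ -0.0019724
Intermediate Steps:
W = -1/421 ≈ -0.0023753
T(q) = -1/421 - q
1/T(507) = 1/(-1/421 - 1*507) = 1/(-1/421 - 507) = 1/(-213448/421) = -421/213448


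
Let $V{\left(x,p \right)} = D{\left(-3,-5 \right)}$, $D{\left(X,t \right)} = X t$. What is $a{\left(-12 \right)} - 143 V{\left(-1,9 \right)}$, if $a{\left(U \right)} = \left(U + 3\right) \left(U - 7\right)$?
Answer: $-1974$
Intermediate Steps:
$V{\left(x,p \right)} = 15$ ($V{\left(x,p \right)} = \left(-3\right) \left(-5\right) = 15$)
$a{\left(U \right)} = \left(-7 + U\right) \left(3 + U\right)$ ($a{\left(U \right)} = \left(3 + U\right) \left(-7 + U\right) = \left(-7 + U\right) \left(3 + U\right)$)
$a{\left(-12 \right)} - 143 V{\left(-1,9 \right)} = \left(-21 + \left(-12\right)^{2} - -48\right) - 2145 = \left(-21 + 144 + 48\right) - 2145 = 171 - 2145 = -1974$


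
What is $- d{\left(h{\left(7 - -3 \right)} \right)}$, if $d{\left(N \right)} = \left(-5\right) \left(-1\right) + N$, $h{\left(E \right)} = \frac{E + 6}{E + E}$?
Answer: $- \frac{29}{5} \approx -5.8$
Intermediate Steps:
$h{\left(E \right)} = \frac{6 + E}{2 E}$
$d{\left(N \right)} = 5 + N$
$- d{\left(h{\left(7 - -3 \right)} \right)} = - (5 + \frac{6 + \left(7 - -3\right)}{2 \left(7 - -3\right)}) = - (5 + \frac{6 + \left(7 + 3\right)}{2 \left(7 + 3\right)}) = - (5 + \frac{6 + 10}{2 \cdot 10}) = - (5 + \frac{1}{2} \cdot \frac{1}{10} \cdot 16) = - (5 + \frac{4}{5}) = \left(-1\right) \frac{29}{5} = - \frac{29}{5}$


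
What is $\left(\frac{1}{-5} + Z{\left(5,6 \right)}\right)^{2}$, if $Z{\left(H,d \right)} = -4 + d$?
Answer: $\frac{81}{25} \approx 3.24$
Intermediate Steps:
$\left(\frac{1}{-5} + Z{\left(5,6 \right)}\right)^{2} = \left(\frac{1}{-5} + \left(-4 + 6\right)\right)^{2} = \left(- \frac{1}{5} + 2\right)^{2} = \left(\frac{9}{5}\right)^{2} = \frac{81}{25}$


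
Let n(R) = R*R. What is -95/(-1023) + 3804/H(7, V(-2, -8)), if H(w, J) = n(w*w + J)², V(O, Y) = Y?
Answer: 272338787/2890753503 ≈ 0.094210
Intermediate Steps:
n(R) = R²
H(w, J) = (J + w²)⁴ (H(w, J) = ((w*w + J)²)² = ((w² + J)²)² = ((J + w²)²)² = (J + w²)⁴)
-95/(-1023) + 3804/H(7, V(-2, -8)) = -95/(-1023) + 3804/((-8 + 7²)⁴) = -95*(-1/1023) + 3804/((-8 + 49)⁴) = 95/1023 + 3804/(41⁴) = 95/1023 + 3804/2825761 = 272338787/2890753503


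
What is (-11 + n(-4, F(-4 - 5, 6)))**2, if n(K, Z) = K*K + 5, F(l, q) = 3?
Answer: 100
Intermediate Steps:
n(K, Z) = 5 + K**2 (n(K, Z) = K**2 + 5 = 5 + K**2)
(-11 + n(-4, F(-4 - 5, 6)))**2 = (-11 + (5 + (-4)**2))**2 = (-11 + (5 + 16))**2 = (-11 + 21)**2 = 10**2 = 100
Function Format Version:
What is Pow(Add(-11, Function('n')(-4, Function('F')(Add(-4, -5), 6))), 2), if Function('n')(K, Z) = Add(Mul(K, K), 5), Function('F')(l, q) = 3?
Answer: 100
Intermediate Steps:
Function('n')(K, Z) = Add(5, Pow(K, 2)) (Function('n')(K, Z) = Add(Pow(K, 2), 5) = Add(5, Pow(K, 2)))
Pow(Add(-11, Function('n')(-4, Function('F')(Add(-4, -5), 6))), 2) = Pow(Add(-11, Add(5, Pow(-4, 2))), 2) = Pow(Add(-11, Add(5, 16)), 2) = Pow(Add(-11, 21), 2) = Pow(10, 2) = 100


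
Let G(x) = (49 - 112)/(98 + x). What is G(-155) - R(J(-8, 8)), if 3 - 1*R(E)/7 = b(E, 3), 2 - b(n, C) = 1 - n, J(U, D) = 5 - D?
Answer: -644/19 ≈ -33.895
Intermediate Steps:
b(n, C) = 1 + n (b(n, C) = 2 - (1 - n) = 2 + (-1 + n) = 1 + n)
G(x) = -63/(98 + x)
R(E) = 14 - 7*E (R(E) = 21 - 7*(1 + E) = 21 + (-7 - 7*E) = 14 - 7*E)
G(-155) - R(J(-8, 8)) = -63/(98 - 155) - (14 - 7*(5 - 1*8)) = -63/(-57) - (14 - 7*(5 - 8)) = -63*(-1/57) - (14 - 7*(-3)) = 21/19 - (14 + 21) = 21/19 - 1*35 = 21/19 - 35 = -644/19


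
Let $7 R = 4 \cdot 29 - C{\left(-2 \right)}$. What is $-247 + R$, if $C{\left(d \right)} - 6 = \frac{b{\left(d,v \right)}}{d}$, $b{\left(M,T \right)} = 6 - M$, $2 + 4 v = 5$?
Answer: $- \frac{1615}{7} \approx -230.71$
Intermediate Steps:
$v = \frac{3}{4}$ ($v = - \frac{1}{2} + \frac{1}{4} \cdot 5 = - \frac{1}{2} + \frac{5}{4} = \frac{3}{4} \approx 0.75$)
$C{\left(d \right)} = 6 + \frac{6 - d}{d}$
$R = \frac{114}{7}$ ($R = \frac{4 \cdot 29 - \left(5 + \frac{6}{-2}\right)}{7} = \frac{116 - \left(5 + 6 \left(- \frac{1}{2}\right)\right)}{7} = \frac{116 - \left(5 - 3\right)}{7} = \frac{116 - 2}{7} = \frac{1}{7} \cdot 114 = \frac{114}{7} \approx 16.286$)
$-247 + R = -247 + \frac{114}{7} = - \frac{1615}{7}$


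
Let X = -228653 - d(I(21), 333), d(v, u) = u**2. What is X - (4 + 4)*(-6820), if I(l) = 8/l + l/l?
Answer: -284982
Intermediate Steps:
I(l) = 1 + 8/l (I(l) = 8/l + 1 = 1 + 8/l)
X = -339542 (X = -228653 - 1*333**2 = -228653 - 1*110889 = -228653 - 110889 = -339542)
X - (4 + 4)*(-6820) = -339542 - (4 + 4)*(-6820) = -339542 - 8*(-6820) = -339542 - 1*(-54560) = -339542 + 54560 = -284982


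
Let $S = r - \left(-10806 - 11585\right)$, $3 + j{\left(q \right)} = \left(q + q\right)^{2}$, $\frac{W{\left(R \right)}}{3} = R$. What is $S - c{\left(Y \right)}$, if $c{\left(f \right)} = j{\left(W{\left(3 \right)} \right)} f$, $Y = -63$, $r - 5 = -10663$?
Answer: $31956$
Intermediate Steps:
$W{\left(R \right)} = 3 R$
$r = -10658$ ($r = 5 - 10663 = -10658$)
$j{\left(q \right)} = -3 + 4 q^{2}$ ($j{\left(q \right)} = -3 + \left(q + q\right)^{2} = -3 + \left(2 q\right)^{2} = -3 + 4 q^{2}$)
$c{\left(f \right)} = 321 f$ ($c{\left(f \right)} = \left(-3 + 4 \left(3 \cdot 3\right)^{2}\right) f = \left(-3 + 4 \cdot 9^{2}\right) f = \left(-3 + 4 \cdot 81\right) f = \left(-3 + 324\right) f = 321 f$)
$S = 11733$ ($S = -10658 - \left(-10806 - 11585\right) = -10658 - -22391 = -10658 + 22391 = 11733$)
$S - c{\left(Y \right)} = 11733 - 321 \left(-63\right) = 11733 - -20223 = 11733 + 20223 = 31956$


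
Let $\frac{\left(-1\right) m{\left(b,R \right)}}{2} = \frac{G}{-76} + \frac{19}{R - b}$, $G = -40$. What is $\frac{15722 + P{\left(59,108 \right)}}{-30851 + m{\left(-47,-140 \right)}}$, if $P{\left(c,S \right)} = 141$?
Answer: $- \frac{28029921}{54514855} \approx -0.51417$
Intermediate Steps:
$m{\left(b,R \right)} = - \frac{20}{19} - \frac{38}{R - b}$ ($m{\left(b,R \right)} = - 2 \left(- \frac{40}{-76} + \frac{19}{R - b}\right) = - 2 \left(\left(-40\right) \left(- \frac{1}{76}\right) + \frac{19}{R - b}\right) = - 2 \left(\frac{10}{19} + \frac{19}{R - b}\right) = - \frac{20}{19} - \frac{38}{R - b}$)
$\frac{15722 + P{\left(59,108 \right)}}{-30851 + m{\left(-47,-140 \right)}} = \frac{15722 + 141}{-30851 + \frac{2 \left(-361 - -1400 + 10 \left(-47\right)\right)}{19 \left(-140 - -47\right)}} = \frac{15863}{-30851 + \frac{2 \left(-361 + 1400 - 470\right)}{19 \left(-140 + 47\right)}} = \frac{15863}{-30851 + \frac{2}{19} \frac{1}{-93} \cdot 569} = \frac{15863}{-30851 + \frac{2}{19} \left(- \frac{1}{93}\right) 569} = \frac{15863}{-30851 - \frac{1138}{1767}} = \frac{15863}{- \frac{54514855}{1767}} = 15863 \left(- \frac{1767}{54514855}\right) = - \frac{28029921}{54514855}$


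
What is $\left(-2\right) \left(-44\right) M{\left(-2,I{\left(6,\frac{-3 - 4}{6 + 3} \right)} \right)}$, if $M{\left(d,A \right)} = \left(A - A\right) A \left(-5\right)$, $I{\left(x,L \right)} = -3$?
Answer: $0$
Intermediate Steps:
$M{\left(d,A \right)} = 0$ ($M{\left(d,A \right)} = 0 A \left(-5\right) = 0 \left(-5\right) = 0$)
$\left(-2\right) \left(-44\right) M{\left(-2,I{\left(6,\frac{-3 - 4}{6 + 3} \right)} \right)} = \left(-2\right) \left(-44\right) 0 = 88 \cdot 0 = 0$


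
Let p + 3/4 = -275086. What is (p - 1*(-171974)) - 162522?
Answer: -1062539/4 ≈ -2.6564e+5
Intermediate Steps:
p = -1100347/4 (p = -3/4 - 275086 = -1100347/4 ≈ -2.7509e+5)
(p - 1*(-171974)) - 162522 = (-1100347/4 - 1*(-171974)) - 162522 = (-1100347/4 + 171974) - 162522 = -412451/4 - 162522 = -1062539/4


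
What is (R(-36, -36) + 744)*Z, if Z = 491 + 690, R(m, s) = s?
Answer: 836148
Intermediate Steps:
Z = 1181
(R(-36, -36) + 744)*Z = (-36 + 744)*1181 = 708*1181 = 836148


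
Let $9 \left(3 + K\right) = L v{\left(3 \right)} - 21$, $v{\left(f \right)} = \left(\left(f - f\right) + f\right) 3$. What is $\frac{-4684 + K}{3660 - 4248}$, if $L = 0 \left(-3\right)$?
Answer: $\frac{3517}{441} \approx 7.9751$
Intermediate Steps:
$v{\left(f \right)} = 3 f$ ($v{\left(f \right)} = \left(0 + f\right) 3 = f 3 = 3 f$)
$L = 0$
$K = - \frac{16}{3}$ ($K = -3 + \frac{0 \cdot 3 \cdot 3 - 21}{9} = -3 + \frac{0 \cdot 9 - 21}{9} = -3 + \frac{0 - 21}{9} = -3 + \frac{1}{9} \left(-21\right) = -3 - \frac{7}{3} = - \frac{16}{3} \approx -5.3333$)
$\frac{-4684 + K}{3660 - 4248} = \frac{-4684 - \frac{16}{3}}{3660 - 4248} = - \frac{14068}{3 \left(-588\right)} = \left(- \frac{14068}{3}\right) \left(- \frac{1}{588}\right) = \frac{3517}{441}$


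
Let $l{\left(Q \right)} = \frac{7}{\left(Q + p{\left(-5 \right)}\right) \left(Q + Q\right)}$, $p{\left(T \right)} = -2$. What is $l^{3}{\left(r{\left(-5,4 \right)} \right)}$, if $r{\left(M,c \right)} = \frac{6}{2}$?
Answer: $\frac{343}{216} \approx 1.588$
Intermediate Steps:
$r{\left(M,c \right)} = 3$ ($r{\left(M,c \right)} = 6 \cdot \frac{1}{2} = 3$)
$l{\left(Q \right)} = \frac{7}{2 Q \left(-2 + Q\right)}$ ($l{\left(Q \right)} = \frac{7}{\left(Q - 2\right) \left(Q + Q\right)} = \frac{7}{\left(-2 + Q\right) 2 Q} = \frac{7}{2 Q \left(-2 + Q\right)}$)
$l^{3}{\left(r{\left(-5,4 \right)} \right)} = \left(\frac{7}{2 \cdot 3 \left(-2 + 3\right)}\right)^{3} = \left(\frac{7}{2} \cdot \frac{1}{3} \cdot 1^{-1}\right)^{3} = \left(\frac{7}{2} \cdot \frac{1}{3} \cdot 1\right)^{3} = \left(\frac{7}{6}\right)^{3} = \frac{343}{216}$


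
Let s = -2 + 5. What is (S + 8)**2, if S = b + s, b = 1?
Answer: 144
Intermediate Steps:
s = 3
S = 4 (S = 1 + 3 = 4)
(S + 8)**2 = (4 + 8)**2 = 12**2 = 144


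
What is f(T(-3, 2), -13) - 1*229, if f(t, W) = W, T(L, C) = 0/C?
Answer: -242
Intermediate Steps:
T(L, C) = 0
f(T(-3, 2), -13) - 1*229 = -13 - 1*229 = -13 - 229 = -242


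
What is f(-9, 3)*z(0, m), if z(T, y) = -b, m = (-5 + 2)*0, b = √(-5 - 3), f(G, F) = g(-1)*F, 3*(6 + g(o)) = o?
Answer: 38*I*√2 ≈ 53.74*I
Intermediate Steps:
g(o) = -6 + o/3
f(G, F) = -19*F/3 (f(G, F) = (-6 + (⅓)*(-1))*F = (-6 - ⅓)*F = -19*F/3)
b = 2*I*√2 (b = √(-8) = 2*I*√2 ≈ 2.8284*I)
m = 0 (m = -3*0 = 0)
z(T, y) = -2*I*√2
f(-9, 3)*z(0, m) = (-19/3*3)*(-2*I*√2) = -(-38)*I*√2 = 38*I*√2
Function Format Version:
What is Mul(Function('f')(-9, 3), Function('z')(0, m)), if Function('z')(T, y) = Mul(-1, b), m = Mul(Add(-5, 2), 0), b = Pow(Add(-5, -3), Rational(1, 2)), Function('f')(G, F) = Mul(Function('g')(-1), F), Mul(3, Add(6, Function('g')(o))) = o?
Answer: Mul(38, I, Pow(2, Rational(1, 2))) ≈ Mul(53.740, I)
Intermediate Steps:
Function('g')(o) = Add(-6, Mul(Rational(1, 3), o))
Function('f')(G, F) = Mul(Rational(-19, 3), F) (Function('f')(G, F) = Mul(Add(-6, Mul(Rational(1, 3), -1)), F) = Mul(Add(-6, Rational(-1, 3)), F) = Mul(Rational(-19, 3), F))
b = Mul(2, I, Pow(2, Rational(1, 2))) (b = Pow(-8, Rational(1, 2)) = Mul(2, I, Pow(2, Rational(1, 2))) ≈ Mul(2.8284, I))
m = 0 (m = Mul(-3, 0) = 0)
Function('z')(T, y) = Mul(-2, I, Pow(2, Rational(1, 2))) (Function('z')(T, y) = Mul(-1, Mul(2, I, Pow(2, Rational(1, 2)))) = Mul(-2, I, Pow(2, Rational(1, 2))))
Mul(Function('f')(-9, 3), Function('z')(0, m)) = Mul(Mul(Rational(-19, 3), 3), Mul(-2, I, Pow(2, Rational(1, 2)))) = Mul(-19, Mul(-2, I, Pow(2, Rational(1, 2)))) = Mul(38, I, Pow(2, Rational(1, 2)))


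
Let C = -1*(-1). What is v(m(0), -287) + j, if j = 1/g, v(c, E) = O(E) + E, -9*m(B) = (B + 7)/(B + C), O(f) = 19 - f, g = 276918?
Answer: 5261443/276918 ≈ 19.000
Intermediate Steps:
C = 1
m(B) = -(7 + B)/(9*(1 + B)) (m(B) = -(B + 7)/(9*(B + 1)) = -(7 + B)/(9*(1 + B)))
v(c, E) = 19 (v(c, E) = (19 - E) + E = 19)
j = 1/276918 ≈ 3.6112e-6
v(m(0), -287) + j = 19 + 1/276918 = 5261443/276918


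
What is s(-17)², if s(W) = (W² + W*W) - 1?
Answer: 332929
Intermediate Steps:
s(W) = -1 + 2*W² (s(W) = (W² + W²) - 1 = 2*W² - 1 = -1 + 2*W²)
s(-17)² = (-1 + 2*(-17)²)² = (-1 + 2*289)² = (-1 + 578)² = 577² = 332929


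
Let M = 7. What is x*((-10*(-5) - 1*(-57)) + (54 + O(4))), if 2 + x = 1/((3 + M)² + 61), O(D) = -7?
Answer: -7062/23 ≈ -307.04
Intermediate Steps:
x = -321/161 (x = -2 + 1/((3 + 7)² + 61) = -2 + 1/(10² + 61) = -2 + 1/(100 + 61) = -2 + 1/161 = -321/161 ≈ -1.9938)
x*((-10*(-5) - 1*(-57)) + (54 + O(4))) = -321*((-10*(-5) - 1*(-57)) + (54 - 7))/161 = -321*((50 + 57) + 47)/161 = -321*(107 + 47)/161 = -321/161*154 = -7062/23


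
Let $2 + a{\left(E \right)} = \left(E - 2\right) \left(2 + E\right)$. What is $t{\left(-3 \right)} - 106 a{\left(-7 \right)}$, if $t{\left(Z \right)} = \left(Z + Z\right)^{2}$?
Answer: $-4522$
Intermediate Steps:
$t{\left(Z \right)} = 4 Z^{2}$ ($t{\left(Z \right)} = \left(2 Z\right)^{2} = 4 Z^{2}$)
$a{\left(E \right)} = -2 + \left(-2 + E\right) \left(2 + E\right)$ ($a{\left(E \right)} = -2 + \left(E - 2\right) \left(2 + E\right) = -2 + \left(-2 + E\right) \left(2 + E\right)$)
$t{\left(-3 \right)} - 106 a{\left(-7 \right)} = 4 \left(-3\right)^{2} - 106 \left(-6 + \left(-7\right)^{2}\right) = 4 \cdot 9 - 106 \left(-6 + 49\right) = 36 - 4558 = -4522$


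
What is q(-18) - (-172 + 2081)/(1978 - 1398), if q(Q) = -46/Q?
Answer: -3841/5220 ≈ -0.73582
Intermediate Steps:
q(-18) - (-172 + 2081)/(1978 - 1398) = -46/(-18) - (-172 + 2081)/(1978 - 1398) = -46*(-1/18) - 1909/580 = 23/9 - 1909/580 = -3841/5220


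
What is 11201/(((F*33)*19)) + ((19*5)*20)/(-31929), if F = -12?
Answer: -123977443/80077932 ≈ -1.5482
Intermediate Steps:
11201/(((F*33)*19)) + ((19*5)*20)/(-31929) = 11201/((-12*33*19)) + ((19*5)*20)/(-31929) = 11201/((-396*19)) + (95*20)*(-1/31929) = 11201/(-7524) + 1900*(-1/31929) = 11201*(-1/7524) - 1900/31929 = -11201/7524 - 1900/31929 = -123977443/80077932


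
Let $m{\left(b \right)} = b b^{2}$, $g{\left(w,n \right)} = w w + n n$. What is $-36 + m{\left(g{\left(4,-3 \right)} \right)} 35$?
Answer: $546839$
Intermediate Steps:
$g{\left(w,n \right)} = n^{2} + w^{2}$ ($g{\left(w,n \right)} = w^{2} + n^{2} = n^{2} + w^{2}$)
$m{\left(b \right)} = b^{3}$
$-36 + m{\left(g{\left(4,-3 \right)} \right)} 35 = -36 + \left(\left(-3\right)^{2} + 4^{2}\right)^{3} \cdot 35 = -36 + \left(9 + 16\right)^{3} \cdot 35 = -36 + 25^{3} \cdot 35 = -36 + 15625 \cdot 35 = -36 + 546875 = 546839$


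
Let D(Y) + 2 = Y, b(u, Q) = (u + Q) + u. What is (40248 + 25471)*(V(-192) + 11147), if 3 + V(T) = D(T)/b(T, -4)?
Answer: 1464810791/2 ≈ 7.3241e+8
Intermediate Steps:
b(u, Q) = Q + 2*u (b(u, Q) = (Q + u) + u = Q + 2*u)
D(Y) = -2 + Y
V(T) = -3 + (-2 + T)/(-4 + 2*T)
(40248 + 25471)*(V(-192) + 11147) = (40248 + 25471)*(-5/2 + 11147) = 65719*(22289/2) = 1464810791/2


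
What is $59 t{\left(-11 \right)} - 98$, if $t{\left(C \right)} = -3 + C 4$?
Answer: $-2871$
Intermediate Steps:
$t{\left(C \right)} = -3 + 4 C$
$59 t{\left(-11 \right)} - 98 = 59 \left(-3 + 4 \left(-11\right)\right) - 98 = 59 \left(-3 - 44\right) - 98 = 59 \left(-47\right) - 98 = -2773 - 98 = -2871$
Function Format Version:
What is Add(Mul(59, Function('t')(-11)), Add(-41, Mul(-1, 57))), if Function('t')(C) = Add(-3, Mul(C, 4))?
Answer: -2871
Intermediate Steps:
Function('t')(C) = Add(-3, Mul(4, C))
Add(Mul(59, Function('t')(-11)), Add(-41, Mul(-1, 57))) = Add(Mul(59, Add(-3, Mul(4, -11))), Add(-41, Mul(-1, 57))) = Add(Mul(59, Add(-3, -44)), Add(-41, -57)) = Add(Mul(59, -47), -98) = Add(-2773, -98) = -2871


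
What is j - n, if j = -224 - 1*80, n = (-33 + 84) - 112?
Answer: -243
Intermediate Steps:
n = -61 (n = 51 - 112 = -61)
j = -304 (j = -224 - 80 = -304)
j - n = -304 - 1*(-61) = -304 + 61 = -243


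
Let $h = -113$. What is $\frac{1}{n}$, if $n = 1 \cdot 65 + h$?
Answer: $- \frac{1}{48} \approx -0.020833$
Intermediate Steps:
$n = -48$ ($n = 1 \cdot 65 - 113 = 65 - 113 = -48$)
$\frac{1}{n} = \frac{1}{-48} = - \frac{1}{48}$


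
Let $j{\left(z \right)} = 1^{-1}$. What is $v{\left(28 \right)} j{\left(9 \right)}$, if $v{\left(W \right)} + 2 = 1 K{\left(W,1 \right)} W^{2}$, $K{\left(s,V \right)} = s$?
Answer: $21950$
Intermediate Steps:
$j{\left(z \right)} = 1$
$v{\left(W \right)} = -2 + W^{3}$ ($v{\left(W \right)} = -2 + 1 W W^{2} = -2 + W W^{2} = -2 + W^{3}$)
$v{\left(28 \right)} j{\left(9 \right)} = \left(-2 + 28^{3}\right) 1 = \left(-2 + 21952\right) 1 = 21950 \cdot 1 = 21950$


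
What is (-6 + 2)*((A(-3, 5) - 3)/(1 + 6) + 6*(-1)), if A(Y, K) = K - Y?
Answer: 148/7 ≈ 21.143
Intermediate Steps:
(-6 + 2)*((A(-3, 5) - 3)/(1 + 6) + 6*(-1)) = (-6 + 2)*(((5 - 1*(-3)) - 3)/(1 + 6) + 6*(-1)) = -4*(((5 + 3) - 3)/7 - 6) = -4*((8 - 3)*(⅐) - 6) = -4*(5*(⅐) - 6) = -4*(5/7 - 6) = -4*(-37/7) = 148/7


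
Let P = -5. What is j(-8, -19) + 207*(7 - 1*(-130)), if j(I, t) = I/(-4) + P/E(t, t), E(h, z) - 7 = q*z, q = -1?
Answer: 737381/26 ≈ 28361.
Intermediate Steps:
E(h, z) = 7 - z
j(I, t) = -5/(7 - t) - I/4 (j(I, t) = I/(-4) - 5/(7 - t) = I*(-¼) - 5/(7 - t) = -I/4 - 5/(7 - t) = -5/(7 - t) - I/4)
j(-8, -19) + 207*(7 - 1*(-130)) = (20 - 1*(-8)*(-7 - 19))/(4*(-7 - 19)) + 207*(7 - 1*(-130)) = (¼)*(20 - 1*(-8)*(-26))/(-26) + 207*(7 + 130) = (¼)*(-1/26)*(20 - 208) + 207*137 = (¼)*(-1/26)*(-188) + 28359 = 47/26 + 28359 = 737381/26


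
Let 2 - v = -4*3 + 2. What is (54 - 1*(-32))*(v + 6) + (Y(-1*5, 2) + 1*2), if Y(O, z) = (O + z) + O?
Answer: 1542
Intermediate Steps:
Y(O, z) = z + 2*O
v = 12 (v = 2 - (-4*3 + 2) = 2 - (-12 + 2) = 2 - 1*(-10) = 2 + 10 = 12)
(54 - 1*(-32))*(v + 6) + (Y(-1*5, 2) + 1*2) = (54 - 1*(-32))*(12 + 6) + ((2 + 2*(-1*5)) + 1*2) = (54 + 32)*18 + ((2 + 2*(-5)) + 2) = 86*18 + ((2 - 10) + 2) = 1548 + (-8 + 2) = 1548 - 6 = 1542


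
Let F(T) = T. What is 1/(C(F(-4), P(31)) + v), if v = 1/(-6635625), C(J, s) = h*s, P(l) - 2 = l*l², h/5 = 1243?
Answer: 6635625/1228675516509374 ≈ 5.4006e-9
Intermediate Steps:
h = 6215 (h = 5*1243 = 6215)
P(l) = 2 + l³ (P(l) = 2 + l*l² = 2 + l³)
C(J, s) = 6215*s
v = -1/6635625 ≈ -1.5070e-7
1/(C(F(-4), P(31)) + v) = 1/(6215*(2 + 31³) - 1/6635625) = 1/(6215*(2 + 29791) - 1/6635625) = 1/(6215*29793 - 1/6635625) = 1/(185163495 - 1/6635625) = 1/(1228675516509374/6635625) = 6635625/1228675516509374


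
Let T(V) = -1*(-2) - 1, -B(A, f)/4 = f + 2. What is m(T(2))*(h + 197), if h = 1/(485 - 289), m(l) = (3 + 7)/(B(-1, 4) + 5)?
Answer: -193065/1862 ≈ -103.69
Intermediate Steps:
B(A, f) = -8 - 4*f (B(A, f) = -4*(f + 2) = -4*(2 + f) = -8 - 4*f)
T(V) = 1 (T(V) = 2 - 1 = 1)
m(l) = -10/19 (m(l) = (3 + 7)/((-8 - 4*4) + 5) = 10/((-8 - 16) + 5) = 10/(-24 + 5) = 10/(-19) = 10*(-1/19) = -10/19)
h = 1/196 ≈ 0.0051020
m(T(2))*(h + 197) = -10*(1/196 + 197)/19 = -10/19*38613/196 = -193065/1862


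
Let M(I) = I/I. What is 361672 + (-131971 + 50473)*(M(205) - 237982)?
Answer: 19395337210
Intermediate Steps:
M(I) = 1
361672 + (-131971 + 50473)*(M(205) - 237982) = 361672 + (-131971 + 50473)*(1 - 237982) = 361672 - 81498*(-237981) = 361672 + 19394975538 = 19395337210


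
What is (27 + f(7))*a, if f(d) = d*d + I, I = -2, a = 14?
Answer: 1036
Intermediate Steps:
f(d) = -2 + d² (f(d) = d*d - 2 = d² - 2 = -2 + d²)
(27 + f(7))*a = (27 + (-2 + 7²))*14 = (27 + (-2 + 49))*14 = (27 + 47)*14 = 74*14 = 1036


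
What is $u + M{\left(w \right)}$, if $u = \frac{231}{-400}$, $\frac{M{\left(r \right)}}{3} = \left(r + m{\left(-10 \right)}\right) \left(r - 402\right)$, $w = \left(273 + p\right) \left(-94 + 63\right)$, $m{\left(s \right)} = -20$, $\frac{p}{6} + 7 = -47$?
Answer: $\frac{2208502569}{400} \approx 5.5213 \cdot 10^{6}$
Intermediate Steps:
$p = -324$ ($p = -42 + 6 \left(-47\right) = -42 - 282 = -324$)
$w = 1581$ ($w = \left(273 - 324\right) \left(-94 + 63\right) = \left(-51\right) \left(-31\right) = 1581$)
$M{\left(r \right)} = 3 \left(-402 + r\right) \left(-20 + r\right)$ ($M{\left(r \right)} = 3 \left(r - 20\right) \left(r - 402\right) = 3 \left(-20 + r\right) \left(-402 + r\right) = 3 \left(-402 + r\right) \left(-20 + r\right)$)
$u = - \frac{231}{400}$ ($u = 231 \left(- \frac{1}{400}\right) = - \frac{231}{400} \approx -0.5775$)
$u + M{\left(w \right)} = - \frac{231}{400} + \left(24120 - 2001546 + 3 \cdot 1581^{2}\right) = - \frac{231}{400} + \left(24120 - 2001546 + 3 \cdot 2499561\right) = - \frac{231}{400} + \left(24120 - 2001546 + 7498683\right) = - \frac{231}{400} + 5521257 = \frac{2208502569}{400}$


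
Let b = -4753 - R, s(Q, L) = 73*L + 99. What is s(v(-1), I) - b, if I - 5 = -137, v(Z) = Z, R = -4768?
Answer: -9552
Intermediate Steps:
I = -132 (I = 5 - 137 = -132)
s(Q, L) = 99 + 73*L
b = 15 (b = -4753 - 1*(-4768) = -4753 + 4768 = 15)
s(v(-1), I) - b = (99 + 73*(-132)) - 1*15 = (99 - 9636) - 15 = -9537 - 15 = -9552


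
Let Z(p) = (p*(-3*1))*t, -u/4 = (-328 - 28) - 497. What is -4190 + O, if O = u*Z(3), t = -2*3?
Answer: 180058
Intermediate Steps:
t = -6
u = 3412 (u = -4*((-328 - 28) - 497) = -4*(-356 - 497) = -4*(-853) = 3412)
Z(p) = 18*p (Z(p) = (p*(-3*1))*(-6) = (p*(-3))*(-6) = -3*p*(-6) = 18*p)
O = 184248 (O = 3412*(18*3) = 3412*54 = 184248)
-4190 + O = -4190 + 184248 = 180058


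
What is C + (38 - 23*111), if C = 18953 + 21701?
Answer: 38139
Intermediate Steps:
C = 40654
C + (38 - 23*111) = 40654 + (38 - 23*111) = 40654 + (38 - 2553) = 40654 - 2515 = 38139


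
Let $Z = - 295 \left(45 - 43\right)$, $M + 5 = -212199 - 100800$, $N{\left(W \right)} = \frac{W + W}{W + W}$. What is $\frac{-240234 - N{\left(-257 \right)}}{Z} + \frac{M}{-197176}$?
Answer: $\frac{594415609}{1454173} \approx 408.77$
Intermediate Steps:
$N{\left(W \right)} = 1$ ($N{\left(W \right)} = \frac{2 W}{2 W} = 2 W \frac{1}{2 W} = 1$)
$M = -313004$ ($M = -5 - 312999 = -313004$)
$Z = -590$ ($Z = \left(-295\right) 2 = -590$)
$\frac{-240234 - N{\left(-257 \right)}}{Z} + \frac{M}{-197176} = \frac{-240234 - 1}{-590} - \frac{313004}{-197176} = \left(-240234 - 1\right) \left(- \frac{1}{590}\right) - - \frac{78251}{49294} = \left(-240235\right) \left(- \frac{1}{590}\right) + \frac{78251}{49294} = \frac{48047}{118} + \frac{78251}{49294} = \frac{594415609}{1454173}$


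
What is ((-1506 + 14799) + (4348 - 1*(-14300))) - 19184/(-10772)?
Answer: 86021909/2693 ≈ 31943.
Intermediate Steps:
((-1506 + 14799) + (4348 - 1*(-14300))) - 19184/(-10772) = (13293 + (4348 + 14300)) - 19184*(-1/10772) = (13293 + 18648) + 4796/2693 = 31941 + 4796/2693 = 86021909/2693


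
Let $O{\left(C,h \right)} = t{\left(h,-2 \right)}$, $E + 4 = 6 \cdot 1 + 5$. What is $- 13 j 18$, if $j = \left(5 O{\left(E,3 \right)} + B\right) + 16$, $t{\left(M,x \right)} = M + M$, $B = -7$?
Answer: $-9126$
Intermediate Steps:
$E = 7$ ($E = -4 + \left(6 \cdot 1 + 5\right) = -4 + \left(6 + 5\right) = -4 + 11 = 7$)
$t{\left(M,x \right)} = 2 M$
$O{\left(C,h \right)} = 2 h$
$j = 39$ ($j = \left(5 \cdot 2 \cdot 3 - 7\right) + 16 = \left(5 \cdot 6 - 7\right) + 16 = \left(30 - 7\right) + 16 = 23 + 16 = 39$)
$- 13 j 18 = \left(-13\right) 39 \cdot 18 = \left(-507\right) 18 = -9126$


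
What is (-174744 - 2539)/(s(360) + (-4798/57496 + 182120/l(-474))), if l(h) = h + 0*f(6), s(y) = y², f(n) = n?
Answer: -1207878009108/880382208157 ≈ -1.3720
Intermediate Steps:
l(h) = h (l(h) = h + 0*6 = h + 0 = h)
(-174744 - 2539)/(s(360) + (-4798/57496 + 182120/l(-474))) = (-174744 - 2539)/(360² + (-4798/57496 + 182120/(-474))) = -177283/(129600 + (-4798*1/57496 + 182120*(-1/474))) = -177283/(129600 + (-2399/28748 - 91060/237)) = -177283/(129600 - 2618361443/6813276) = -177283/880382208157/6813276 = -177283*6813276/880382208157 = -1207878009108/880382208157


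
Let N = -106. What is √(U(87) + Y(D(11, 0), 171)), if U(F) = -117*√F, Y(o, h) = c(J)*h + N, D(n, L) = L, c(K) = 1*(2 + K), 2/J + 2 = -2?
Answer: √(602 - 468*√87)/2 ≈ 30.673*I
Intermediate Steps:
J = -½ (J = 2/(-2 - 2) = 2/(-4) = 2*(-¼) = -½ ≈ -0.50000)
c(K) = 2 + K
Y(o, h) = -106 + 3*h/2 (Y(o, h) = (2 - ½)*h - 106 = 3*h/2 - 106 = -106 + 3*h/2)
√(U(87) + Y(D(11, 0), 171)) = √(-117*√87 + (-106 + (3/2)*171)) = √(-117*√87 + (-106 + 513/2)) = √(-117*√87 + 301/2) = √(301/2 - 117*√87)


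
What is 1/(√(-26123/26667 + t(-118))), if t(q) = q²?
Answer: 3*√1100118003155/371285185 ≈ 0.0084749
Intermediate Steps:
1/(√(-26123/26667 + t(-118))) = 1/(√(-26123/26667 + (-118)²)) = 1/(√(-26123*1/26667 + 13924)) = 1/(√(-26123/26667 + 13924)) = 1/(√(371285185/26667)) = 1/(√1100118003155/8889) = 3*√1100118003155/371285185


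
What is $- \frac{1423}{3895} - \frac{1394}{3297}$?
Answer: $- \frac{10121261}{12841815} \approx -0.78815$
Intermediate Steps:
$- \frac{1423}{3895} - \frac{1394}{3297} = - \frac{10121261}{12841815}$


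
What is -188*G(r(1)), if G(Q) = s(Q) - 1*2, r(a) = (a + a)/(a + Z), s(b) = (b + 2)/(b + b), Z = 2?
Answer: 0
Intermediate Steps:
s(b) = (2 + b)/(2*b) (s(b) = (2 + b)/((2*b)) = (2 + b)*(1/(2*b)) = (2 + b)/(2*b))
r(a) = 2*a/(2 + a) (r(a) = (a + a)/(a + 2) = (2*a)/(2 + a) = 2*a/(2 + a))
G(Q) = -2 + (2 + Q)/(2*Q) (G(Q) = (2 + Q)/(2*Q) - 1*2 = (2 + Q)/(2*Q) - 2 = -2 + (2 + Q)/(2*Q))
-188*G(r(1)) = -188*(-3/2 + 1/(2*1/(2 + 1))) = -188*(-3/2 + 1/(2*1/3)) = -188*(-3/2 + 1/(2*1*(⅓))) = -188*(-3/2 + 1/(⅔)) = -188*(-3/2 + 3/2) = -188*0 = 0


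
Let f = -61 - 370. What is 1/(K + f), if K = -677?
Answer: -1/1108 ≈ -0.00090253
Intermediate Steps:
f = -431
1/(K + f) = 1/(-677 - 431) = 1/(-1108) = -1/1108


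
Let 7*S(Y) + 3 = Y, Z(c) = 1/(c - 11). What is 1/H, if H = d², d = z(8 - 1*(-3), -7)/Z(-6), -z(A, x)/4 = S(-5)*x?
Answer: 1/295936 ≈ 3.3791e-6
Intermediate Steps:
Z(c) = 1/(-11 + c)
S(Y) = -3/7 + Y/7
z(A, x) = 32*x/7 (z(A, x) = -4*(-3/7 + (⅐)*(-5))*x = -4*(-3/7 - 5/7)*x = -(-32)*x/7 = 32*x/7)
d = 544 (d = ((32/7)*(-7))/(1/(-11 - 6)) = -32/(1/(-17)) = -32/(-1/17) = -32*(-17) = 544)
H = 295936 (H = 544² = 295936)
1/H = 1/295936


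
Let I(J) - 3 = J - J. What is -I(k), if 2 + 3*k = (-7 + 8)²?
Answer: -3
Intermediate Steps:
k = -⅓ (k = -⅔ + (-7 + 8)²/3 = -⅔ + (⅓)*1² = -⅔ + (⅓)*1 = -⅔ + ⅓ = -⅓ ≈ -0.33333)
I(J) = 3 (I(J) = 3 + (J - J) = 3 + 0 = 3)
-I(k) = -1*3 = -3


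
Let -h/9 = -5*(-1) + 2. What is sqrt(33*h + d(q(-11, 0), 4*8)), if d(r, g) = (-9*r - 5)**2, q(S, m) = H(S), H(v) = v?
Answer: sqrt(6757) ≈ 82.201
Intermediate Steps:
q(S, m) = S
h = -63 (h = -9*(-5*(-1) + 2) = -9*(5 + 2) = -9*7 = -63)
d(r, g) = (-5 - 9*r)**2
sqrt(33*h + d(q(-11, 0), 4*8)) = sqrt(33*(-63) + (5 + 9*(-11))**2) = sqrt(-2079 + (5 - 99)**2) = sqrt(-2079 + (-94)**2) = sqrt(-2079 + 8836) = sqrt(6757)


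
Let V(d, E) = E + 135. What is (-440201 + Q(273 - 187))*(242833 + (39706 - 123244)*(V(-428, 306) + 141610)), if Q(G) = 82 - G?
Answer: 5223654600989025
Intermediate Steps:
V(d, E) = 135 + E
(-440201 + Q(273 - 187))*(242833 + (39706 - 123244)*(V(-428, 306) + 141610)) = (-440201 + (82 - (273 - 187)))*(242833 + (39706 - 123244)*((135 + 306) + 141610)) = (-440201 + (82 - 1*86))*(242833 - 83538*(441 + 141610)) = (-440201 + (82 - 86))*(242833 - 83538*142051) = (-440201 - 4)*(242833 - 11866656438) = -440205*(-11866413605) = 5223654600989025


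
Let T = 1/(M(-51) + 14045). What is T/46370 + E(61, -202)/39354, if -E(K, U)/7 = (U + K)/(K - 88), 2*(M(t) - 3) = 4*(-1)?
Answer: -5101943557/5492522697660 ≈ -0.00092889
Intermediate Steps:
M(t) = 1 (M(t) = 3 + (4*(-1))/2 = 3 + (½)*(-4) = 3 - 2 = 1)
T = 1/14046 (T = 1/(1 + 14045) = 1/14046 ≈ 7.1195e-5)
E(K, U) = -7*(K + U)/(-88 + K) (E(K, U) = -7*(U + K)/(K - 88) = -7*(K + U)/(-88 + K))
T/46370 + E(61, -202)/39354 = (1/14046)/46370 + (7*(-1*61 - 1*(-202))/(-88 + 61))/39354 = (1/14046)*(1/46370) + (7*(-61 + 202)/(-27))*(1/39354) = 1/651313020 + (7*(-1/27)*141)*(1/39354) = 1/651313020 - 329/9*1/39354 = 1/651313020 - 47/50598 = -5101943557/5492522697660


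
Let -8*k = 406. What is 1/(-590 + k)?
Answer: -4/2563 ≈ -0.0015607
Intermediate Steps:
k = -203/4 (k = -⅛*406 = -203/4 ≈ -50.750)
1/(-590 + k) = 1/(-590 - 203/4) = 1/(-2563/4) = -4/2563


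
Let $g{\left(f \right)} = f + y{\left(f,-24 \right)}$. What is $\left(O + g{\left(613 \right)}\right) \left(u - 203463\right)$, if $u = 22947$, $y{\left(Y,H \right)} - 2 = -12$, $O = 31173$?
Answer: $-5736076416$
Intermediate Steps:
$y{\left(Y,H \right)} = -10$ ($y{\left(Y,H \right)} = 2 - 12 = -10$)
$g{\left(f \right)} = -10 + f$ ($g{\left(f \right)} = f - 10 = -10 + f$)
$\left(O + g{\left(613 \right)}\right) \left(u - 203463\right) = \left(31173 + \left(-10 + 613\right)\right) \left(22947 - 203463\right) = \left(31173 + 603\right) \left(22947 + \left(-236431 + 32968\right)\right) = 31776 \left(22947 - 203463\right) = 31776 \left(-180516\right) = -5736076416$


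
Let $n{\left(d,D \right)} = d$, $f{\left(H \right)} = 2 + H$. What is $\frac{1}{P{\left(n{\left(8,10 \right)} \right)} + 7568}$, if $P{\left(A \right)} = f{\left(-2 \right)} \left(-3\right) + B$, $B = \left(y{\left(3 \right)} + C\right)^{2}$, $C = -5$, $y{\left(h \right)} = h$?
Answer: $\frac{1}{7572} \approx 0.00013207$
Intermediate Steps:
$B = 4$ ($B = \left(3 - 5\right)^{2} = \left(-2\right)^{2} = 4$)
$P{\left(A \right)} = 4$ ($P{\left(A \right)} = \left(2 - 2\right) \left(-3\right) + 4 = 0 \left(-3\right) + 4 = 0 + 4 = 4$)
$\frac{1}{P{\left(n{\left(8,10 \right)} \right)} + 7568} = \frac{1}{4 + 7568} = \frac{1}{7572}$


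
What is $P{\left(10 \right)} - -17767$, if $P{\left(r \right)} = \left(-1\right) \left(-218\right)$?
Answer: $17985$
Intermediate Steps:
$P{\left(r \right)} = 218$
$P{\left(10 \right)} - -17767 = 218 - -17767 = 218 + 17767 = 17985$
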